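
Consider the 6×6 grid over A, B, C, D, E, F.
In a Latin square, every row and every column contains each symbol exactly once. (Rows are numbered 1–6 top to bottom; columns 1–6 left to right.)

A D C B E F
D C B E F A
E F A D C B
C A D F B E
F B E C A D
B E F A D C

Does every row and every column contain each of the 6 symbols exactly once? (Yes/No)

Yes

Each row is a permutation of the 6 symbols, and so is each column.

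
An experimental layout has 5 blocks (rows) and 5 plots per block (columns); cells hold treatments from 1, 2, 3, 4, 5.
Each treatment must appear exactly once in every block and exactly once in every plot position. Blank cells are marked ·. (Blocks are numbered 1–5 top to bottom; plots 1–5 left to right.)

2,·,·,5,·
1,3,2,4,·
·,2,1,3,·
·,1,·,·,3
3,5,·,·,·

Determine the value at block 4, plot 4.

2

Block 4 already has {1, 3} and plot 4 already has {3, 4, 5}, so block 4, plot 4 must be 2.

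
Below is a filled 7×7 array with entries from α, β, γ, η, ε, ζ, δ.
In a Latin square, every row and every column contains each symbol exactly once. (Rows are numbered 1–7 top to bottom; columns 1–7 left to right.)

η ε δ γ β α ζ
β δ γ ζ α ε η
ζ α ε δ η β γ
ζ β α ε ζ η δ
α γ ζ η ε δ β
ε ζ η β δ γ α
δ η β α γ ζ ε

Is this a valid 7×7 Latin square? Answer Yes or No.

No

Column 1 contains ζ twice (at rows 3 and 4), so it is not a permutation.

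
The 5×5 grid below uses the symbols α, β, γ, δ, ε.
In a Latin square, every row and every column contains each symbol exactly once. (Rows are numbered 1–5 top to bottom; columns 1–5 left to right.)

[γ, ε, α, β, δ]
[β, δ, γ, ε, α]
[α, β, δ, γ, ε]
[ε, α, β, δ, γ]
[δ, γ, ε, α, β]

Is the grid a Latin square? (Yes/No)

Each row is a permutation of the 5 symbols, and so is each column.

Yes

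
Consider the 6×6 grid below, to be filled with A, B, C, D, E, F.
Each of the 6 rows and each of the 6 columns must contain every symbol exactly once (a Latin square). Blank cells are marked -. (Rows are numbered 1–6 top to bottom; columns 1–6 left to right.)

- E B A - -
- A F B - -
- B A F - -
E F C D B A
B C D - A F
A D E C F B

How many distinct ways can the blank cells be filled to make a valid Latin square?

Row 1, column 1: eliminating its row and column leaves {C, D, F}.
Row 1, column 5: eliminating its row and column leaves {C, D}.
Row 1, column 6: eliminating its row and column leaves {C, D}.
Row 2, column 1: eliminating its row and column leaves {C, D}.
Row 2, column 5: eliminating its row and column leaves {C, D, E}.
Row 2, column 6: eliminating its row and column leaves {C, D, E}.
Row 3, column 1: eliminating its row and column leaves {C, D}.
Row 3, column 5: eliminating its row and column leaves {C, D, E}.
Row 3, column 6: eliminating its row and column leaves {C, D, E}.
Row 5, column 4: eliminating its row and column leaves {E}.
Enumerating the assignments across these blanks that avoid any row or column repeat gives 4 completions.

4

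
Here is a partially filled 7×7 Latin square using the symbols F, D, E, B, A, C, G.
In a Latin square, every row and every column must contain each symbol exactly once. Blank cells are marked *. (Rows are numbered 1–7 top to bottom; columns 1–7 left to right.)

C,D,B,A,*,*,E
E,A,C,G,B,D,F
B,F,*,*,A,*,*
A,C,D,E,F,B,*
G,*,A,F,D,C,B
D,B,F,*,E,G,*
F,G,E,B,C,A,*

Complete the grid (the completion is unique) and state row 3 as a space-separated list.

Row 3, column 3: row 3 has {F, B, A} and column 3 has {F, D, E, B, A, C}, leaving only G.
Row 3, column 6: row 3 has {F, B, A, G} and column 6 has {D, B, A, C, G}, leaving only E.
Row 1, column 5: row 1 has {D, E, B, A, C} and column 5 has {F, D, E, B, A, C}, leaving only G.
Row 1, column 6: row 1 has {D, E, B, A, C, G} and column 6 has {D, E, B, A, C, G}, leaving only F.
Row 4, column 7: row 4 has {F, D, E, B, A, C} and column 7 has {F, E, B}, leaving only G.
Row 5, column 2: row 5 has {F, D, B, A, C, G} and column 2 has {F, D, B, A, C, G}, leaving only E.
Row 6, column 4: row 6 has {F, D, E, B, G} and column 4 has {F, E, B, A, G}, leaving only C.
Row 3, column 4: row 3 has {F, E, B, A, G} and column 4 has {F, E, B, A, C, G}, leaving only D.
Row 3, column 7: row 3 has {F, D, E, B, A, G} and column 7 has {F, E, B, G}, leaving only C.
So row 3 reads: B F G D A E C.

B F G D A E C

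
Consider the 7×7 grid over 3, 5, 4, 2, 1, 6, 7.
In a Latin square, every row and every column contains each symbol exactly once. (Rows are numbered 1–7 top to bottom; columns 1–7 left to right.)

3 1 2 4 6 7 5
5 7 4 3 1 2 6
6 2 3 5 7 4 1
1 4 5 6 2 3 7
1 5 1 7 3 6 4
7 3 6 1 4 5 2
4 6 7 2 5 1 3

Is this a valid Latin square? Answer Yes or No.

No

Column 1 contains 1 twice (at rows 4 and 5), so it is not a permutation.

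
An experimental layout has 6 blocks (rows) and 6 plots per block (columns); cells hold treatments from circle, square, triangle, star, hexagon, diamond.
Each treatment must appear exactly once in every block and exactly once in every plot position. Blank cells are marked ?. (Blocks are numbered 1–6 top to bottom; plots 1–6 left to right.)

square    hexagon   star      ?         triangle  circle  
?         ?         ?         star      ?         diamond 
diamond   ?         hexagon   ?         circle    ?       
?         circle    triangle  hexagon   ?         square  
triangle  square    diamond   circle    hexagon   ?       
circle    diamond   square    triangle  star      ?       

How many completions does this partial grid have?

1

Block 1, plot 4: eliminating its block and plot leaves {diamond}.
Block 2, plot 1: eliminating its block and plot leaves {hexagon}.
Block 2, plot 2: eliminating its block and plot leaves {triangle}.
Block 2, plot 3: eliminating its block and plot leaves {circle}.
Block 2, plot 5: eliminating its block and plot leaves {square}.
Block 3, plot 2: eliminating its block and plot leaves {triangle, star}.
Block 3, plot 4: eliminating its block and plot leaves {square}.
Block 3, plot 6: eliminating its block and plot leaves {triangle, star}.
Block 4, plot 1: eliminating its block and plot leaves {star}.
Block 4, plot 5: eliminating its block and plot leaves {diamond}.
Block 5, plot 6: eliminating its block and plot leaves {star}.
Block 6, plot 6: eliminating its block and plot leaves {hexagon}.
Only one assignment across all blanks avoids any block or plot repeat, giving 1 completion.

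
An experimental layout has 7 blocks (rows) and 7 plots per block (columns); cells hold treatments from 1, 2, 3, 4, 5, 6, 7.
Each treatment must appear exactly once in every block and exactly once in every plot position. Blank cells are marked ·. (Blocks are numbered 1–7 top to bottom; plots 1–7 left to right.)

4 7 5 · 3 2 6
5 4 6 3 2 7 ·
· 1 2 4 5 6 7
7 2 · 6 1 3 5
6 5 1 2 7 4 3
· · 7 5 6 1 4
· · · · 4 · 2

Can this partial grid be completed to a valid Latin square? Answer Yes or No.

Yes

No block or plot among the givens repeats a symbol, and propagating forced cells runs into no contradiction.
One valid completion exists (for instance, 4 7 5 1 3 2 6 / 5 4 6 3 2 7 1 / 3 1 2 4 5 6 7 / 7 2 4 6 1 3 5 / 6 5 1 2 7 4 3 / 2 3 7 5 6 1 4 / 1 6 3 7 4 5 2).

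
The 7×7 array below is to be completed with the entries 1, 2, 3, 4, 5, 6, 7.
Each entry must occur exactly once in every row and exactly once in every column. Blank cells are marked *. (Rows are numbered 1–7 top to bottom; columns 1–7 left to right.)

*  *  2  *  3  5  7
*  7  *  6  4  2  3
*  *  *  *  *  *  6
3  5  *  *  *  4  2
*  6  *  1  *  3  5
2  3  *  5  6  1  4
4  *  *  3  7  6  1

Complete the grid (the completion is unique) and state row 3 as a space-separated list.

1 4 3 2 5 7 6

Row 3, column 6: row 3 has {6} and column 6 has {1, 2, 3, 4, 5, 6}, leaving only 7.
Row 1, column 4: row 1 has {2, 3, 5, 7} and column 4 has {1, 3, 5, 6}, leaving only 4.
Row 3, column 4: row 3 has {6, 7} and column 4 has {1, 3, 4, 5, 6}, leaving only 2.
Row 1, column 2: row 1 has {2, 3, 4, 5, 7} and column 2 has {3, 5, 6, 7}, leaving only 1.
Row 3, column 2: row 3 has {2, 6, 7} and column 2 has {1, 3, 5, 6, 7}, leaving only 4.
Row 1, column 1: row 1 has {1, 2, 3, 4, 5, 7} and column 1 has {2, 3, 4}, leaving only 6.
Row 4, column 4: row 4 has {2, 3, 4, 5} and column 4 has {1, 2, 3, 4, 5, 6}, leaving only 7.
Row 4, column 5: row 4 has {2, 3, 4, 5, 7} and column 5 has {3, 4, 6, 7}, leaving only 1.
Row 3, column 5: row 3 has {2, 4, 6, 7} and column 5 has {1, 3, 4, 6, 7}, leaving only 5.
Row 3, column 1: row 3 has {2, 4, 5, 6, 7} and column 1 has {2, 3, 4, 6}, leaving only 1.
Row 3, column 3: row 3 has {1, 2, 4, 5, 6, 7} and column 3 has {2}, leaving only 3.
So row 3 reads: 1 4 3 2 5 7 6.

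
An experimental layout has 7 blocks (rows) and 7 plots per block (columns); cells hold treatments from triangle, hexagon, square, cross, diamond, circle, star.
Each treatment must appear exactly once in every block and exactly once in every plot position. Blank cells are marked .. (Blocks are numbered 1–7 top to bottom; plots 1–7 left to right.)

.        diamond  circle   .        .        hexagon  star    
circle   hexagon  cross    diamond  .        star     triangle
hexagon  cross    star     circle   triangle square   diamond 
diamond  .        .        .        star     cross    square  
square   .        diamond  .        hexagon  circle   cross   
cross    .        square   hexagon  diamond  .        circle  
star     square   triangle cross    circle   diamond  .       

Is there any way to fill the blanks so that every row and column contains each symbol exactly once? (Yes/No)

Yes

No block or plot among the givens repeats a symbol, and propagating forced cells runs into no contradiction.
One valid completion exists (for instance, triangle diamond circle square cross hexagon star / circle hexagon cross diamond square star triangle / hexagon cross star circle triangle square diamond / diamond circle hexagon triangle star cross square / square triangle diamond star hexagon circle cross / cross star square hexagon diamond triangle circle / star square triangle cross circle diamond hexagon).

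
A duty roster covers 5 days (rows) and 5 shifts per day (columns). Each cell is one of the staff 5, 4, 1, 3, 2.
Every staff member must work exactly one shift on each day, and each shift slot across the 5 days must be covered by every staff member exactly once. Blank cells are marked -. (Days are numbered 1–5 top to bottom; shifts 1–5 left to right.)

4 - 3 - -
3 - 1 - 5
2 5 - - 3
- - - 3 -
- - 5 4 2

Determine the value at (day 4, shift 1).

5

Day 1, shift 5: day 1 has {4, 3} and shift 5 has {5, 3, 2}, leaving only 1.
Day 1, shift 2: day 1 has {4, 1, 3} and shift 2 has {5}, leaving only 2.
Day 1, shift 4: day 1 has {4, 1, 3, 2} and shift 4 has {4, 3}, leaving only 5.
Day 2, shift 2: day 2 has {5, 1, 3} and shift 2 has {5, 2}, leaving only 4.
Day 2, shift 4: day 2 has {5, 4, 1, 3} and shift 4 has {5, 4, 3}, leaving only 2.
Day 3, shift 3: day 3 has {5, 3, 2} and shift 3 has {5, 1, 3}, leaving only 4.
Day 3, shift 4: day 3 has {5, 4, 3, 2} and shift 4 has {5, 4, 3, 2}, leaving only 1.
Day 4, shift 2: day 4 has {3} and shift 2 has {5, 4, 2}, leaving only 1.
Day 4 already has {1, 3} and shift 1 already has {4, 3, 2}, so day 4, shift 1 must be 5.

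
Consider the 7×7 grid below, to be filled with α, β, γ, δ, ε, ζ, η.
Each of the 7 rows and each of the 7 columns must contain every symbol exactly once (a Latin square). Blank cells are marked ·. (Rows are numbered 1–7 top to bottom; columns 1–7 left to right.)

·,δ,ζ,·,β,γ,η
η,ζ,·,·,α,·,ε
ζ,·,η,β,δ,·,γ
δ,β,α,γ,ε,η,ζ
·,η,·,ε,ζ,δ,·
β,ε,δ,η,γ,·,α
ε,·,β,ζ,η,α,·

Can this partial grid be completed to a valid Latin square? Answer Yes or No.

Row 1, column 1: row 1 has {β, γ, δ, ζ, η} and column 1 has {β, δ, ε, ζ, η}, so it must be α.
Now row 1, column 4: row 1 together with column 4 already contain {α, β, γ, δ, ε, ζ, η} — every symbol — so nothing can go there. The grid has no valid completion.

No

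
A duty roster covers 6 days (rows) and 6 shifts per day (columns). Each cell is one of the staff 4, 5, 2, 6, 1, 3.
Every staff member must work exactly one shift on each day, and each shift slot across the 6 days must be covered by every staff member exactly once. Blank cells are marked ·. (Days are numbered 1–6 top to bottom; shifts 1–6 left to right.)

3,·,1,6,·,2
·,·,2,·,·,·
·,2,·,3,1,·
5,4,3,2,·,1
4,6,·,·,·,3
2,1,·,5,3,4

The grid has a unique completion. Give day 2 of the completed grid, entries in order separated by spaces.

Day 1, shift 2: day 1 has {2, 6, 1, 3} and shift 2 has {4, 2, 6, 1}, leaving only 5.
Day 2, shift 2: day 2 has {2} and shift 2 has {4, 5, 2, 6, 1}, leaving only 3.
Day 1, shift 5: day 1 has {5, 2, 6, 1, 3} and shift 5 has {1, 3}, leaving only 4.
Day 3, shift 1: day 3 has {2, 1, 3} and shift 1 has {4, 5, 2, 3}, leaving only 6.
Day 2, shift 1: day 2 has {2, 3} and shift 1 has {4, 5, 2, 6, 3}, leaving only 1.
Day 2, shift 4: day 2 has {2, 1, 3} and shift 4 has {5, 2, 6, 3}, leaving only 4.
Day 3, shift 6: day 3 has {2, 6, 1, 3} and shift 6 has {4, 2, 1, 3}, leaving only 5.
Day 2, shift 6: day 2 has {4, 2, 1, 3} and shift 6 has {4, 5, 2, 1, 3}, leaving only 6.
Day 2, shift 5: day 2 has {4, 2, 6, 1, 3} and shift 5 has {4, 1, 3}, leaving only 5.
So day 2 reads: 1 3 2 4 5 6.

1 3 2 4 5 6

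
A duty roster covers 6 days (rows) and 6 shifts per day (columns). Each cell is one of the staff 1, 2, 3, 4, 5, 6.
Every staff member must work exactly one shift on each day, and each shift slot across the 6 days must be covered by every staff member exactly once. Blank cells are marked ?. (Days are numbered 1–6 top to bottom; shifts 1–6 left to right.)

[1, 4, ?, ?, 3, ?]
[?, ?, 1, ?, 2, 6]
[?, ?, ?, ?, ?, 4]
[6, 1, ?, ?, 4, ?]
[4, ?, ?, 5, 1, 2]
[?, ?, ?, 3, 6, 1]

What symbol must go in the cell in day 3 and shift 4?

1

Day 1, shift 6: day 1 has {1, 3, 4} and shift 6 has {1, 2, 4, 6}, leaving only 5.
Day 2, shift 4: day 2 has {1, 2, 6} and shift 4 has {3, 5}, leaving only 4.
Day 3, shift 5: day 3 has {4} and shift 5 has {1, 2, 3, 4, 6}, leaving only 5.
Day 4, shift 4: day 4 has {1, 4, 6} and shift 4 has {3, 4, 5}, leaving only 2.
Day 1, shift 4: day 1 has {1, 3, 4, 5} and shift 4 has {2, 3, 4, 5}, leaving only 6.
Day 3 already has {4, 5} and shift 4 already has {2, 3, 4, 5, 6}, so day 3, shift 4 must be 1.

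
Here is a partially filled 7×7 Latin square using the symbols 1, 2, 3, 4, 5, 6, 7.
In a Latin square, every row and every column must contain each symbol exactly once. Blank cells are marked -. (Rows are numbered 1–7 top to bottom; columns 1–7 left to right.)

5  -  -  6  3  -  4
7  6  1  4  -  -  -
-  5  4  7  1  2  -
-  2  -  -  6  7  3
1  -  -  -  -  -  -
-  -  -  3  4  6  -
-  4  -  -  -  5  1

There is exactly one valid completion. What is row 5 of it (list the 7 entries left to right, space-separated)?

1 3 6 5 2 4 7

Row 1, column 6: row 1 has {3, 4, 5, 6} and column 6 has {2, 5, 6, 7}, leaving only 1.
Row 1, column 2: row 1 has {1, 3, 4, 5, 6} and column 2 has {2, 4, 5, 6}, leaving only 7.
Row 5, column 2: row 5 has {1} and column 2 has {2, 4, 5, 6, 7}, leaving only 3.
Row 5, column 6: row 5 has {1, 3} and column 6 has {1, 2, 5, 6, 7}, leaving only 4.
Row 1, column 3: row 1 has {1, 3, 4, 5, 6, 7} and column 3 has {1, 4}, leaving only 2.
Row 2, column 6: row 2 has {1, 4, 6, 7} and column 6 has {1, 2, 4, 5, 6, 7}, leaving only 3.
Row 3, column 7: row 3 has {1, 2, 4, 5, 7} and column 7 has {1, 3, 4}, leaving only 6.
Row 3, column 1: row 3 has {1, 2, 4, 5, 6, 7} and column 1 has {1, 5, 7}, leaving only 3.
Row 4, column 1: row 4 has {2, 3, 6, 7} and column 1 has {1, 3, 5, 7}, leaving only 4.
Row 4, column 3: row 4 has {2, 3, 4, 6, 7} and column 3 has {1, 2, 4}, leaving only 5.
Row 4, column 4: row 4 has {2, 3, 4, 5, 6, 7} and column 4 has {3, 4, 6, 7}, leaving only 1.
Row 6, column 1: row 6 has {3, 4, 6} and column 1 has {1, 3, 4, 5, 7}, leaving only 2.
Row 6, column 2: row 6 has {2, 3, 4, 6} and column 2 has {2, 3, 4, 5, 6, 7}, leaving only 1.
Row 6, column 3: row 6 has {1, 2, 3, 4, 6} and column 3 has {1, 2, 4, 5}, leaving only 7.
Row 5, column 3: row 5 has {1, 3, 4} and column 3 has {1, 2, 4, 5, 7}, leaving only 6.
Row 6, column 7: row 6 has {1, 2, 3, 4, 6, 7} and column 7 has {1, 3, 4, 6}, leaving only 5.
Row 2, column 7: row 2 has {1, 3, 4, 6, 7} and column 7 has {1, 3, 4, 5, 6}, leaving only 2.
Row 5, column 7: row 5 has {1, 3, 4, 6} and column 7 has {1, 2, 3, 4, 5, 6}, leaving only 7.
Row 2, column 5: row 2 has {1, 2, 3, 4, 6, 7} and column 5 has {1, 3, 4, 6}, leaving only 5.
Row 5, column 5: row 5 has {1, 3, 4, 6, 7} and column 5 has {1, 3, 4, 5, 6}, leaving only 2.
Row 5, column 4: row 5 has {1, 2, 3, 4, 6, 7} and column 4 has {1, 3, 4, 6, 7}, leaving only 5.
So row 5 reads: 1 3 6 5 2 4 7.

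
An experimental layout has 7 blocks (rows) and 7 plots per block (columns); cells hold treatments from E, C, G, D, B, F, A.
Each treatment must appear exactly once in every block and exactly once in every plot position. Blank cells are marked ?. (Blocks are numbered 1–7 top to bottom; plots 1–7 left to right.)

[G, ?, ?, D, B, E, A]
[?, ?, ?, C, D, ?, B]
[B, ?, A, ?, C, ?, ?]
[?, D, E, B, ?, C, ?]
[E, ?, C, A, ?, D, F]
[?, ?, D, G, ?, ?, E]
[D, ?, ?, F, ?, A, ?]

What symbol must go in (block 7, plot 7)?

C

Block 1, plot 3: block 1 has {E, G, D, B, A} and plot 3 has {E, C, D, A}, leaving only F.
Block 1, plot 2: block 1 has {E, G, D, B, F, A} and plot 2 has {D}, leaving only C.
Block 2, plot 3: block 2 has {C, D, B} and plot 3 has {E, C, D, F, A}, leaving only G.
Block 2, plot 6: block 2 has {C, G, D, B} and plot 6 has {E, C, D, A}, leaving only F.
Block 2, plot 1: block 2 has {C, G, D, B, F} and plot 1 has {E, G, D, B}, leaving only A.
Block 2, plot 2: block 2 has {C, G, D, B, F, A} and plot 2 has {C, D}, leaving only E.
Block 3, plot 4: block 3 has {C, B, A} and plot 4 has {C, G, D, B, F, A}, leaving only E.
Block 3, plot 6: block 3 has {E, C, B, A} and plot 6 has {E, C, D, F, A}, leaving only G.
Block 3, plot 2: block 3 has {E, C, G, B, A} and plot 2 has {E, C, D}, leaving only F.
Block 3, plot 7: block 3 has {E, C, G, B, F, A} and plot 7 has {E, B, F, A}, leaving only D.
Block 4, plot 1: block 4 has {E, C, D, B} and plot 1 has {E, G, D, B, A}, leaving only F.
Block 4, plot 7: block 4 has {E, C, D, B, F} and plot 7 has {E, D, B, F, A}, leaving only G.
Block 7 already has {D, F, A} and plot 7 already has {E, G, D, B, F, A}, so block 7, plot 7 must be C.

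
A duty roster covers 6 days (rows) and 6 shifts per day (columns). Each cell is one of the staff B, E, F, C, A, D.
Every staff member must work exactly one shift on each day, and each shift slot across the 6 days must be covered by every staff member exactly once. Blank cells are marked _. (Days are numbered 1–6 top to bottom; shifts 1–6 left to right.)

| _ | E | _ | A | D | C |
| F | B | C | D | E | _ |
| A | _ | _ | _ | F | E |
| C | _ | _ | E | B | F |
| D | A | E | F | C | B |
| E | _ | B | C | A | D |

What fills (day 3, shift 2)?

Day 1, shift 1: day 1 has {E, C, A, D} and shift 1 has {E, F, C, A, D}, leaving only B.
Day 1, shift 3: day 1 has {B, E, C, A, D} and shift 3 has {B, E, C}, leaving only F.
Day 2, shift 6: day 2 has {B, E, F, C, D} and shift 6 has {B, E, F, C, D}, leaving only A.
Day 3, shift 3: day 3 has {E, F, A} and shift 3 has {B, E, F, C}, leaving only D.
Day 3 already has {E, F, A, D} and shift 2 already has {B, E, A}, so day 3, shift 2 must be C.

C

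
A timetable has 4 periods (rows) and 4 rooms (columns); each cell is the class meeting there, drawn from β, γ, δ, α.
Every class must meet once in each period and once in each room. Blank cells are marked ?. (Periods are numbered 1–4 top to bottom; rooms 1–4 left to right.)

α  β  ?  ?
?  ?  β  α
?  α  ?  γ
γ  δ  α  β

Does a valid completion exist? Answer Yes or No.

No period or room among the givens repeats a symbol, and propagating forced cells runs into no contradiction.
One valid completion exists (for instance, α β γ δ / δ γ β α / β α δ γ / γ δ α β).

Yes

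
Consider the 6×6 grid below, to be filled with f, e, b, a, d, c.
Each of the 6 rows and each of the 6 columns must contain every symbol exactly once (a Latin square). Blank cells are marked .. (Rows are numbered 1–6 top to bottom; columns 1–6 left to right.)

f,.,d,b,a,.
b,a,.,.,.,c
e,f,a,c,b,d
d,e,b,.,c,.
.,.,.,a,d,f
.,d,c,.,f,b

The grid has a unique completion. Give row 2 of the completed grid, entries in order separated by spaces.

Row 2, column 5: row 2 has {b, a, c} and column 5 has {f, b, a, d, c}, leaving only e.
Row 2, column 3: row 2 has {e, b, a, c} and column 3 has {b, a, d, c}, leaving only f.
Row 2, column 4: row 2 has {f, e, b, a, c} and column 4 has {b, a, c}, leaving only d.
So row 2 reads: b a f d e c.

b a f d e c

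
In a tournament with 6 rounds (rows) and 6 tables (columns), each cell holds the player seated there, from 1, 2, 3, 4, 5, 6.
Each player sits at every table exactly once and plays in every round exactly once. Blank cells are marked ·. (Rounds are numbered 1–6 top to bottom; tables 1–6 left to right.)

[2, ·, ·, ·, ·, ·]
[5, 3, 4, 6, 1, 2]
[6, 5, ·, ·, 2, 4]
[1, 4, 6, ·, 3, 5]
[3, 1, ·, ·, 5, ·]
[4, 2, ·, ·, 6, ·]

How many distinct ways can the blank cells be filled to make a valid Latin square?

4

Round 1, table 2: eliminating its round and table leaves {6}.
Round 1, table 3: eliminating its round and table leaves {1, 3, 5}.
Round 1, table 4: eliminating its round and table leaves {1, 3, 4, 5}.
Round 1, table 5: eliminating its round and table leaves {4}.
Round 1, table 6: eliminating its round and table leaves {1, 3, 6}.
Round 3, table 3: eliminating its round and table leaves {1, 3}.
Round 3, table 4: eliminating its round and table leaves {1, 3}.
Round 4, table 4: eliminating its round and table leaves {2}.
Round 5, table 3: eliminating its round and table leaves {2}.
Round 5, table 4: eliminating its round and table leaves {2, 4}.
Round 5, table 6: eliminating its round and table leaves {6}.
Round 6, table 3: eliminating its round and table leaves {1, 3, 5}.
Round 6, table 4: eliminating its round and table leaves {1, 3, 5}.
Round 6, table 6: eliminating its round and table leaves {1, 3}.
Enumerating the assignments across these blanks that avoid any round or table repeat gives 4 completions.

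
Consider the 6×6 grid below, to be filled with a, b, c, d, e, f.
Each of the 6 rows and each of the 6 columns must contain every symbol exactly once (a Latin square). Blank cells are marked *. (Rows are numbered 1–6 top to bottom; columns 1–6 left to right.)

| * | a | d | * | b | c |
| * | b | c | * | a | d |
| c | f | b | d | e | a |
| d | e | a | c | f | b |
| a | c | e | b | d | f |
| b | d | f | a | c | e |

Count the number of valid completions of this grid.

2

Row 1, column 1: eliminating its row and column leaves {e, f}.
Row 1, column 4: eliminating its row and column leaves {e, f}.
Row 2, column 1: eliminating its row and column leaves {e, f}.
Row 2, column 4: eliminating its row and column leaves {e, f}.
Enumerating the assignments across these blanks that avoid any row or column repeat gives 2 completions.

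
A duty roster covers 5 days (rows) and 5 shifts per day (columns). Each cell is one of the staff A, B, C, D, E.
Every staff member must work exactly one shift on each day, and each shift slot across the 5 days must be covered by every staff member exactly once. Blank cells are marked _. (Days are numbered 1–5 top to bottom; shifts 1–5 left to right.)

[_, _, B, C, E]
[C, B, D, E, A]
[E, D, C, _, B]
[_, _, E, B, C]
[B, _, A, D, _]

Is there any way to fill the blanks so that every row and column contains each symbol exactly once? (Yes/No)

No

Day 5, shift 5: day 5 together with shift 5 already contain {A, B, C, D, E} — every symbol — so nothing can go there. The grid has no valid completion.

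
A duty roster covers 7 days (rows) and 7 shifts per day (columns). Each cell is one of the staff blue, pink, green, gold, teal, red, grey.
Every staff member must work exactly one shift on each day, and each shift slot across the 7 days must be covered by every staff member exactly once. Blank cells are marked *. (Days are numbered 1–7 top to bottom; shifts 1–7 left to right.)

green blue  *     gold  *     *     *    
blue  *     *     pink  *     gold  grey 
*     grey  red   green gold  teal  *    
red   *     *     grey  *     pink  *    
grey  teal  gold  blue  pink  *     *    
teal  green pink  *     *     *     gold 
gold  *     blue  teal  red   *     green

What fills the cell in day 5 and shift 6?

Day 2, shift 2: day 2 has {blue, pink, gold, grey} and shift 2 has {blue, green, teal, grey}, leaving only red.
Day 3, shift 1: day 3 has {green, gold, teal, red, grey} and shift 1 has {blue, green, gold, teal, red, grey}, leaving only pink.
Day 3, shift 7: day 3 has {pink, green, gold, teal, red, grey} and shift 7 has {green, gold, grey}, leaving only blue.
Day 4, shift 2: day 4 has {pink, red, grey} and shift 2 has {blue, green, teal, red, grey}, leaving only gold.
Day 4, shift 7: day 4 has {pink, gold, red, grey} and shift 7 has {blue, green, gold, grey}, leaving only teal.
Day 4, shift 3: day 4 has {pink, gold, teal, red, grey} and shift 3 has {blue, pink, gold, red}, leaving only green.
Day 2, shift 3: day 2 has {blue, pink, gold, red, grey} and shift 3 has {blue, pink, green, gold, red}, leaving only teal.
Day 1, shift 3: day 1 has {blue, green, gold} and shift 3 has {blue, pink, green, gold, teal, red}, leaving only grey.
Day 1, shift 5: day 1 has {blue, green, gold, grey} and shift 5 has {pink, gold, red}, leaving only teal.
Day 1, shift 6: day 1 has {blue, green, gold, teal, grey} and shift 6 has {pink, gold, teal}, leaving only red.
Day 5 already has {blue, pink, gold, teal, grey} and shift 6 already has {pink, gold, teal, red}, so day 5, shift 6 must be green.

green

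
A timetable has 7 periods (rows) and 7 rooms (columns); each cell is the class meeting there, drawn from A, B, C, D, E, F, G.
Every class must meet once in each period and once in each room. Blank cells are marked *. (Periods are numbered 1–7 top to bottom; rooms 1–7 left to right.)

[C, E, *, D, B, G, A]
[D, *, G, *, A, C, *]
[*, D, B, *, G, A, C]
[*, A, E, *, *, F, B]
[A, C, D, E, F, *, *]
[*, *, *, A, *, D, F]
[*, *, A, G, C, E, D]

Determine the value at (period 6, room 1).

B

Period 1, room 3: period 1 has {A, B, C, D, E, G} and room 3 has {A, B, D, E, G}, leaving only F.
Period 2, room 7: period 2 has {A, C, D, G} and room 7 has {A, B, C, D, F}, leaving only E.
Period 3, room 4: period 3 has {A, B, C, D, G} and room 4 has {A, D, E, G}, leaving only F.
Period 2, room 4: period 2 has {A, C, D, E, G} and room 4 has {A, D, E, F, G}, leaving only B.
Period 2, room 2: period 2 has {A, B, C, D, E, G} and room 2 has {A, C, D, E}, leaving only F.
Period 3, room 1: period 3 has {A, B, C, D, F, G} and room 1 has {A, C, D}, leaving only E.
Period 4, room 1: period 4 has {A, B, E, F} and room 1 has {A, C, D, E}, leaving only G.
Period 6 already has {A, D, F} and room 1 already has {A, C, D, E, G}, so period 6, room 1 must be B.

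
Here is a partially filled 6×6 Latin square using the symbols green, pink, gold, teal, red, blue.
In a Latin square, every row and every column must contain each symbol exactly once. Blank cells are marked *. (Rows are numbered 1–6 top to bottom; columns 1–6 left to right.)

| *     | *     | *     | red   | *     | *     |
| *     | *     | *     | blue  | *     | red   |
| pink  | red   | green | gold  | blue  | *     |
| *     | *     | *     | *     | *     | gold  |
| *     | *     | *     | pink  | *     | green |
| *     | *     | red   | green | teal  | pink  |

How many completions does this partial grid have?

32

Row 1, column 1: eliminating its row and column leaves {green, gold, teal, blue}.
Row 1, column 2: eliminating its row and column leaves {green, pink, gold, teal, blue}.
Row 1, column 3: eliminating its row and column leaves {pink, gold, teal, blue}.
Row 1, column 5: eliminating its row and column leaves {green, pink, gold}.
Row 1, column 6: eliminating its row and column leaves {teal, blue}.
Row 2, column 1: eliminating its row and column leaves {green, gold, teal}.
Row 2, column 2: eliminating its row and column leaves {green, pink, gold, teal}.
Row 2, column 3: eliminating its row and column leaves {pink, gold, teal}.
Row 2, column 5: eliminating its row and column leaves {green, pink, gold}.
Row 3, column 6: eliminating its row and column leaves {teal}.
Row 4, column 1: eliminating its row and column leaves {green, teal, red, blue}.
Row 4, column 2: eliminating its row and column leaves {green, pink, teal, blue}.
Row 4, column 3: eliminating its row and column leaves {pink, teal, blue}.
Row 4, column 4: eliminating its row and column leaves {teal}.
Row 4, column 5: eliminating its row and column leaves {green, pink, red}.
Row 5, column 1: eliminating its row and column leaves {gold, teal, red, blue}.
Row 5, column 2: eliminating its row and column leaves {gold, teal, blue}.
Row 5, column 3: eliminating its row and column leaves {gold, teal, blue}.
Row 5, column 5: eliminating its row and column leaves {gold, red}.
Row 6, column 1: eliminating its row and column leaves {gold, blue}.
Row 6, column 2: eliminating its row and column leaves {gold, blue}.
Enumerating the assignments across these blanks that avoid any row or column repeat gives 32 completions.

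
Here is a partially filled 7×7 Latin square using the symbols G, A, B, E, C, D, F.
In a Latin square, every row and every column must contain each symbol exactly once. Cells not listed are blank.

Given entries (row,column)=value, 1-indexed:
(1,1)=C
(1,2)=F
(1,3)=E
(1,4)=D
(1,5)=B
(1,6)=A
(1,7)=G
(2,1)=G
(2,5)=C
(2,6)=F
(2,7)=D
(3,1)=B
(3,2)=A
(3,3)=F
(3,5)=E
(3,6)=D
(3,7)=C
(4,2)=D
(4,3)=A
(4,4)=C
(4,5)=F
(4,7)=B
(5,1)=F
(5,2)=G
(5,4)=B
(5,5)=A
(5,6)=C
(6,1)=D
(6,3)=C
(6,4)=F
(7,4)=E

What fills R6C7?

Row 2, column 3: row 2 has {G, C, D, F} and column 3 has {A, E, C, F}, leaving only B.
Row 2, column 2: row 2 has {G, B, C, D, F} and column 2 has {G, A, D, F}, leaving only E.
Row 2, column 4: row 2 has {G, B, E, C, D, F} and column 4 has {B, E, C, D, F}, leaving only A.
Row 3, column 4: row 3 has {A, B, E, C, D, F} and column 4 has {A, B, E, C, D, F}, leaving only G.
Row 4, column 1: row 4 has {A, B, C, D, F} and column 1 has {G, B, C, D, F}, leaving only E.
Row 4, column 6: row 4 has {A, B, E, C, D, F} and column 6 has {A, C, D, F}, leaving only G.
Row 5, column 3: row 5 has {G, A, B, C, F} and column 3 has {A, B, E, C, F}, leaving only D.
Row 5, column 7: row 5 has {G, A, B, C, D, F} and column 7 has {G, B, C, D}, leaving only E.
Row 6 already has {C, D, F} and column 7 already has {G, B, E, C, D}, so row 6, column 7 must be A.

A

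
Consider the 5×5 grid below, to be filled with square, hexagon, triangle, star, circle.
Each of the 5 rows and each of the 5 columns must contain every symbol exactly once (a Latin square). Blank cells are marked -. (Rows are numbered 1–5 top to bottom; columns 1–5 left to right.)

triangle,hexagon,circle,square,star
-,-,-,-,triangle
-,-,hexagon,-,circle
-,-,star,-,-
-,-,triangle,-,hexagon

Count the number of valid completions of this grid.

6

Row 2, column 1: eliminating its row and column leaves {square, hexagon, star, circle}.
Row 2, column 2: eliminating its row and column leaves {square, star, circle}.
Row 2, column 3: eliminating its row and column leaves {square}.
Row 2, column 4: eliminating its row and column leaves {hexagon, star, circle}.
Row 3, column 1: eliminating its row and column leaves {square, star}.
Row 3, column 2: eliminating its row and column leaves {square, triangle, star}.
Row 3, column 4: eliminating its row and column leaves {triangle, star}.
Row 4, column 1: eliminating its row and column leaves {square, hexagon, circle}.
Row 4, column 2: eliminating its row and column leaves {square, triangle, circle}.
Row 4, column 4: eliminating its row and column leaves {hexagon, triangle, circle}.
Row 4, column 5: eliminating its row and column leaves {square}.
Row 5, column 1: eliminating its row and column leaves {square, star, circle}.
Row 5, column 2: eliminating its row and column leaves {square, star, circle}.
Row 5, column 4: eliminating its row and column leaves {star, circle}.
Enumerating the assignments across these blanks that avoid any row or column repeat gives 6 completions.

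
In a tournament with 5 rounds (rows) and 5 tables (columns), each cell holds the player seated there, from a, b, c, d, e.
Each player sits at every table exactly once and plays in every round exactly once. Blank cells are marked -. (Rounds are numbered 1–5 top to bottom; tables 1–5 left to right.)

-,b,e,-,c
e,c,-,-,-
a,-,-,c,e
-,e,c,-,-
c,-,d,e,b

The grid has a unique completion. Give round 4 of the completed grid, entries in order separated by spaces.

b e c d a

Round 1, table 1: round 1 has {b, c, e} and table 1 has {a, c, e}, leaving only d.
Round 4, table 1: round 4 has {c, e} and table 1 has {a, c, d, e}, leaving only b.
Round 1, table 4: round 1 has {b, c, d, e} and table 4 has {c, e}, leaving only a.
Round 4, table 4: round 4 has {b, c, e} and table 4 has {a, c, e}, leaving only d.
Round 4, table 5: round 4 has {b, c, d, e} and table 5 has {b, c, e}, leaving only a.
So round 4 reads: b e c d a.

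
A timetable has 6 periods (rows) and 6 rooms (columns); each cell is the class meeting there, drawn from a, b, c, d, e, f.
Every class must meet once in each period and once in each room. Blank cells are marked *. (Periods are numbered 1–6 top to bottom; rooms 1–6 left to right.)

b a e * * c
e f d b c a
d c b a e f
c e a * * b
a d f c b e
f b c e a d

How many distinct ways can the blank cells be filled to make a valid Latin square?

Period 1, room 4: eliminating its period and room leaves {d, f}.
Period 1, room 5: eliminating its period and room leaves {d, f}.
Period 4, room 4: eliminating its period and room leaves {d, f}.
Period 4, room 5: eliminating its period and room leaves {d, f}.
Enumerating the assignments across these blanks that avoid any period or room repeat gives 2 completions.

2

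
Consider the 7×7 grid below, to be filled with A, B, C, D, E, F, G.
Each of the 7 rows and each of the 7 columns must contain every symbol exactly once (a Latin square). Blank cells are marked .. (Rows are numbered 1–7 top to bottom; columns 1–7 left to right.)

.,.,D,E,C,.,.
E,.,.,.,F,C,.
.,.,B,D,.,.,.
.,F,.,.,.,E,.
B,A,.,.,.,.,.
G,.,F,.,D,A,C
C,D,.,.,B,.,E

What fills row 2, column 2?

B

Row 6, column 4: row 6 has {A, C, D, F, G} and column 4 has {D, E}, leaving only B.
Row 6, column 2: row 6 has {A, B, C, D, F, G} and column 2 has {A, D, F}, leaving only E.
Row 2, column 2 is narrowed to {B, G}.
If it were G, then row 2, column 4 would be left with no valid symbol.
So row 2, column 2 must be B.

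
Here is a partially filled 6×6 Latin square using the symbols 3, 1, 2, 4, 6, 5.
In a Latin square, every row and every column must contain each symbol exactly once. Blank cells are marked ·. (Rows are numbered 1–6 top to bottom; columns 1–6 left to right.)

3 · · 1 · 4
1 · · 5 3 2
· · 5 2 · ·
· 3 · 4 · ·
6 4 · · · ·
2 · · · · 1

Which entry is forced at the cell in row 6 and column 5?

4

Row 2, column 2: row 2 has {3, 1, 2, 5} and column 2 has {3, 4}, leaving only 6.
Row 2, column 3: row 2 has {3, 1, 2, 6, 5} and column 3 has {5}, leaving only 4.
Row 3, column 1: row 3 has {2, 5} and column 1 has {3, 1, 2, 6}, leaving only 4.
Row 3, column 2: row 3 has {2, 4, 5} and column 2 has {3, 4, 6}, leaving only 1.
Row 3, column 5: row 3 has {1, 2, 4, 5} and column 5 has {3}, leaving only 6.
Row 3, column 6: row 3 has {1, 2, 4, 6, 5} and column 6 has {1, 2, 4}, leaving only 3.
Row 4, column 1: row 4 has {3, 4} and column 1 has {3, 1, 2, 4, 6}, leaving only 5.
Row 4, column 6: row 4 has {3, 4, 5} and column 6 has {3, 1, 2, 4}, leaving only 6.
Row 5, column 4: row 5 has {4, 6} and column 4 has {1, 2, 4, 5}, leaving only 3.
Row 5, column 6: row 5 has {3, 4, 6} and column 6 has {3, 1, 2, 4, 6}, leaving only 5.
Row 6, column 2: row 6 has {1, 2} and column 2 has {3, 1, 4, 6}, leaving only 5.
Row 6 already has {1, 2, 5} and column 5 already has {3, 6}, so row 6, column 5 must be 4.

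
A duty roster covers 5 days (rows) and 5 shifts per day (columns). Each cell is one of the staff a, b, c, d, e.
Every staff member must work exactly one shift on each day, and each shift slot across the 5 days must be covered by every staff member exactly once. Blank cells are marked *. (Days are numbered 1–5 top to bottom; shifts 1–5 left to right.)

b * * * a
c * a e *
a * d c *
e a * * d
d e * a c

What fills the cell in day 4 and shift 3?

c

Day 1, shift 4: day 1 has {a, b} and shift 4 has {a, c, e}, leaving only d.
Day 1, shift 2: day 1 has {a, b, d} and shift 2 has {a, e}, leaving only c.
Day 1, shift 3: day 1 has {a, b, c, d} and shift 3 has {a, d}, leaving only e.
Day 2, shift 5: day 2 has {a, c, e} and shift 5 has {a, c, d}, leaving only b.
Day 2, shift 2: day 2 has {a, b, c, e} and shift 2 has {a, c, e}, leaving only d.
Day 3, shift 2: day 3 has {a, c, d} and shift 2 has {a, c, d, e}, leaving only b.
Day 3, shift 5: day 3 has {a, b, c, d} and shift 5 has {a, b, c, d}, leaving only e.
Day 4, shift 4: day 4 has {a, d, e} and shift 4 has {a, c, d, e}, leaving only b.
Day 4 already has {a, b, d, e} and shift 3 already has {a, d, e}, so day 4, shift 3 must be c.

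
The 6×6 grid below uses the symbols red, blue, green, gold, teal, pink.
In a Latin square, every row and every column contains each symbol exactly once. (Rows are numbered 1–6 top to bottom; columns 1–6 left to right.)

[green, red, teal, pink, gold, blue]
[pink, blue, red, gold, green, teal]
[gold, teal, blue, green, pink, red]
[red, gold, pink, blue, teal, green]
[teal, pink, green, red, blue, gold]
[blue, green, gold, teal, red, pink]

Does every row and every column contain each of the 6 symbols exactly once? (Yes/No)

Yes

Each row is a permutation of the 6 symbols, and so is each column.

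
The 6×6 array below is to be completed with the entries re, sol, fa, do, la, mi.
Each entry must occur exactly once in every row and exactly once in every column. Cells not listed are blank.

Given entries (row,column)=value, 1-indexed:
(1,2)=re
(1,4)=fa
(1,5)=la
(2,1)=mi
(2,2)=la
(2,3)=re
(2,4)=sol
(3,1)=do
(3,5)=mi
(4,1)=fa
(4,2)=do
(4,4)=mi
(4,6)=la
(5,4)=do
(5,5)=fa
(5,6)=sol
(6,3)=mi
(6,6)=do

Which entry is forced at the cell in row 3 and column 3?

Row 1, column 1: row 1 has {re, fa, la} and column 1 has {fa, do, mi}, leaving only sol.
Row 1, column 3: row 1 has {re, sol, fa, la} and column 3 has {re, mi}, leaving only do.
Row 1, column 6: row 1 has {re, sol, fa, do, la} and column 6 has {sol, do, la}, leaving only mi.
Row 2, column 5: row 2 has {re, sol, la, mi} and column 5 has {fa, la, mi}, leaving only do.
Row 2, column 6: row 2 has {re, sol, do, la, mi} and column 6 has {sol, do, la, mi}, leaving only fa.
Row 3, column 6: row 3 has {do, mi} and column 6 has {sol, fa, do, la, mi}, leaving only re.
Row 3, column 4: row 3 has {re, do, mi} and column 4 has {sol, fa, do, mi}, leaving only la.
Row 4, column 3: row 4 has {fa, do, la, mi} and column 3 has {re, do, mi}, leaving only sol.
Row 3 already has {re, do, la, mi} and column 3 already has {re, sol, do, mi}, so row 3, column 3 must be fa.

fa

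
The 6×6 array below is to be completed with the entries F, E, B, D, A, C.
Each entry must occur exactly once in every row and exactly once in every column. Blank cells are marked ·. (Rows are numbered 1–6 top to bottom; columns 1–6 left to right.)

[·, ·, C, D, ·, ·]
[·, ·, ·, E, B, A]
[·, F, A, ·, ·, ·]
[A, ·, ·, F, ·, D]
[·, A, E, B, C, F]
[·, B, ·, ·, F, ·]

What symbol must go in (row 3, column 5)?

D

Row 1, column 2: row 1 has {D, C} and column 2 has {F, B, A}, leaving only E.
Row 1, column 5: row 1 has {E, D, C} and column 5 has {F, B, C}, leaving only A.
Row 1, column 6: row 1 has {E, D, A, C} and column 6 has {F, D, A}, leaving only B.
Row 1, column 1: row 1 has {E, B, D, A, C} and column 1 has {A}, leaving only F.
Row 3, column 4: row 3 has {F, A} and column 4 has {F, E, B, D}, leaving only C.
Row 3, column 6: row 3 has {F, A, C} and column 6 has {F, B, D, A}, leaving only E.
Row 3 already has {F, E, A, C} and column 5 already has {F, B, A, C}, so row 3, column 5 must be D.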